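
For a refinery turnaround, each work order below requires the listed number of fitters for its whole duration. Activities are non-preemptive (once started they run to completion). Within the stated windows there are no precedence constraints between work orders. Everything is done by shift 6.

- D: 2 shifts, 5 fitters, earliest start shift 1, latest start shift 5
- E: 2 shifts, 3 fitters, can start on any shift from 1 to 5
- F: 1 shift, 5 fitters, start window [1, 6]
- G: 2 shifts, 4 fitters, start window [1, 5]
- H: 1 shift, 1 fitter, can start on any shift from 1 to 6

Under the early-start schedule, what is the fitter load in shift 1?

18

At early start, shift 1 has: D, E, F, G, H.
Demand: 5 + 3 + 5 + 4 + 1 = 18.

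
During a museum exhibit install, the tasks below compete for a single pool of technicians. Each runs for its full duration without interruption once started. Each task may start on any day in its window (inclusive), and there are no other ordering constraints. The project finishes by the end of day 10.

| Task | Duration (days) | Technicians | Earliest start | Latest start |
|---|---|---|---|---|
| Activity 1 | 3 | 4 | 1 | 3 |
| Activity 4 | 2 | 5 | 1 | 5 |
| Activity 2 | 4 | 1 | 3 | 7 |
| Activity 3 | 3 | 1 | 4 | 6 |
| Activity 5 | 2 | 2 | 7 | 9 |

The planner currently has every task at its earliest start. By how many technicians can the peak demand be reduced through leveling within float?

Early-start peak: d1:9  d2:9  d3:5  d4:2  d5:2  d6:2  d7:2  d8:2  d9:0  d10:0 ⇒ 9.
Leveled (Activity 1@1, Activity 4@4, Activity 2@6, Activity 3@6, Activity 5@7): d1:4  d2:4  d3:4  d4:5  d5:5  d6:2  d7:4  d8:4  d9:1  d10:0 ⇒ 5.
Reduction 9 − 5 = 4.

4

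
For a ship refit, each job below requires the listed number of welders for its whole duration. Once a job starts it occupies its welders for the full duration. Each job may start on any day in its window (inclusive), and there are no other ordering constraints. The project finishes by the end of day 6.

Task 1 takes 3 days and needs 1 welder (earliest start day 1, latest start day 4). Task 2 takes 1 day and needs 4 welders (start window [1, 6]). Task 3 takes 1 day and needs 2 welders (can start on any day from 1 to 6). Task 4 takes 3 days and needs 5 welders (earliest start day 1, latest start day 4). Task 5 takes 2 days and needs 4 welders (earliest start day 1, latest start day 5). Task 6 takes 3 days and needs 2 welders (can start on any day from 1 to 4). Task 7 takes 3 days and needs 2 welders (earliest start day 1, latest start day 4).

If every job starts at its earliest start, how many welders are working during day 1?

20

At early start, day 1 has: Task 1, Task 2, Task 3, Task 4, Task 5, Task 6, Task 7.
Demand: 1 + 4 + 2 + 5 + 4 + 2 + 2 = 20.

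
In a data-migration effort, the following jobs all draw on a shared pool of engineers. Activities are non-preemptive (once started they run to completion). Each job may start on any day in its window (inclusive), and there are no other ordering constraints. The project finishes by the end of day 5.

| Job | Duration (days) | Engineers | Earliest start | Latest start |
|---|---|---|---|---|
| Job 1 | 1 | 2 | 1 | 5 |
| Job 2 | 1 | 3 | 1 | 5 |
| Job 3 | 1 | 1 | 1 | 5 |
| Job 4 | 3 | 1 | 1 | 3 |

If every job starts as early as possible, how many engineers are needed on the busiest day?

Early-start schedule: Job 1@1, Job 2@1, Job 3@1, Job 4@1.
Load per day: day 1: 7, day 2: 1, day 3: 1, day 4: 0, day 5: 0.
Peak is 7.

7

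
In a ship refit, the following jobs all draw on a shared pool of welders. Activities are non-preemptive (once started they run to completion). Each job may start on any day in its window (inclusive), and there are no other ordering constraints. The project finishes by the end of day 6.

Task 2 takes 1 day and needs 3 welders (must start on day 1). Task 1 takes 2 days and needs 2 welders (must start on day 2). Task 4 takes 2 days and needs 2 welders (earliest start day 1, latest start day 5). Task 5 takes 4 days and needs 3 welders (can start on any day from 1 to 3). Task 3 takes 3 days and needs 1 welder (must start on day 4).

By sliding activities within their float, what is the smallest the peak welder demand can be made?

5

Early-start (Task 2@1, Task 1@2, Task 4@1, Task 5@1, Task 3@4) gives peak 8: d1:8  d2:7  d3:5  d4:4  d5:1  d6:1.
Shift Task 5→3.
Schedule Task 2@1, Task 1@2, Task 4@1, Task 5@3, Task 3@4: d1:5  d2:4  d3:5  d4:4  d5:4  d6:4 — peak 5.
Total welder-days = 26 over 6 days ⇒ peak ≥ ⌈26/6⌉ = 5, so 5 is optimal.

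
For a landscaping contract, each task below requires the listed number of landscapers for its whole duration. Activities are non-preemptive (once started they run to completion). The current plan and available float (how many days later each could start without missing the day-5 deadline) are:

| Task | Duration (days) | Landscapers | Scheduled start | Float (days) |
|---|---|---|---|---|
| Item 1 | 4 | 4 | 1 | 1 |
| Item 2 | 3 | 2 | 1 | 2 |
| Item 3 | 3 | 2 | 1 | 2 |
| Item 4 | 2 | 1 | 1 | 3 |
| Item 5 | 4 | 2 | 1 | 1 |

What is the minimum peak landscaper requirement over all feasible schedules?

Early-start (Item 1@1, Item 2@1, Item 3@1, Item 4@1, Item 5@1) gives peak 11: d1:11  d2:11  d3:10  d4:6  d5:0.
Shift Item 4→4.
Schedule Item 1@1, Item 2@1, Item 3@1, Item 4@4, Item 5@1: d1:10  d2:10  d3:10  d4:7  d5:1 — peak 10.

10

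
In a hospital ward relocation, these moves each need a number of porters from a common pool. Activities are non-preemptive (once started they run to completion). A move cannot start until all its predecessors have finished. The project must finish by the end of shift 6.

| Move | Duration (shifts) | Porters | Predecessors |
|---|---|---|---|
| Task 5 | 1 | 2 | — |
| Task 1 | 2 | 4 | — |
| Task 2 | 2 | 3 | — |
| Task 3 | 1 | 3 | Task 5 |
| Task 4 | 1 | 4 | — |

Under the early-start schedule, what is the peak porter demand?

13

Early-start schedule: Task 5@1, Task 1@1, Task 2@1, Task 3@2, Task 4@1.
Load per shift: shift 1: 13, shift 2: 10, shift 3: 0, shift 4: 0, shift 5: 0, shift 6: 0.
Peak is 13.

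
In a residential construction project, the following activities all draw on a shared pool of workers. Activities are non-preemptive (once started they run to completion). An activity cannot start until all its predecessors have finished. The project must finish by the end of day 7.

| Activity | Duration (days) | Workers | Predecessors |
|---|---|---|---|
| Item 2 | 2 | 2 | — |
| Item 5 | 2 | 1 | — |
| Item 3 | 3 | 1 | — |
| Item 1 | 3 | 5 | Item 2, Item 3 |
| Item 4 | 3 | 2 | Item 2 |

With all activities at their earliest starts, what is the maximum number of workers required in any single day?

Early-start schedule: Item 2@1, Item 5@1, Item 3@1, Item 1@4, Item 4@3.
Load per day: day 1: 4, day 2: 4, day 3: 3, day 4: 7, day 5: 7, day 6: 5, day 7: 0.
Peak is 7.

7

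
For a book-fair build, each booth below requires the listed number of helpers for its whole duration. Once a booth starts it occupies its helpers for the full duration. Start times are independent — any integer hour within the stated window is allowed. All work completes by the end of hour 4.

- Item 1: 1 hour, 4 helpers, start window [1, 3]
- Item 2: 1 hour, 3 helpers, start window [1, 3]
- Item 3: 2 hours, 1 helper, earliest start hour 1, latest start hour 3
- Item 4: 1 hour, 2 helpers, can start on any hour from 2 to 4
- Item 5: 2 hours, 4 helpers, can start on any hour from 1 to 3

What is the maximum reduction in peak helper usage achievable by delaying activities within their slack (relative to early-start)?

Early-start peak: h1:12  h2:7  h3:0  h4:0 ⇒ 12.
Leveled (Item 1@1, Item 2@2, Item 3@3, Item 4@2, Item 5@3): h1:4  h2:5  h3:5  h4:5 ⇒ 5.
Reduction 12 − 5 = 7.

7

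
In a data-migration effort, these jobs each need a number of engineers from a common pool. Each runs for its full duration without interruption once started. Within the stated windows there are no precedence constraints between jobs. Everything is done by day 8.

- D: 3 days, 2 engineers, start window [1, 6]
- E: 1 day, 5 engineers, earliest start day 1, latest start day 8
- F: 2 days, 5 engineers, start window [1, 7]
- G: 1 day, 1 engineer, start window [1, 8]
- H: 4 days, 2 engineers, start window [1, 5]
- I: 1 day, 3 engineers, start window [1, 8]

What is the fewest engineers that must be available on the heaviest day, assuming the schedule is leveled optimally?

5

Early-start (D@1, E@1, F@1, G@1, H@1, I@1) gives peak 18: d1:18  d2:9  d3:4  d4:2  d5:0  d6:0  d7:0  d8:0.
Shift E→5, F→6, I→4.
Schedule D@1, E@5, F@6, G@1, H@1, I@4: d1:5  d2:4  d3:4  d4:5  d5:5  d6:5  d7:5  d8:0 — peak 5.
Total engineer-days = 33 over 8 days ⇒ peak ≥ ⌈33/8⌉ = 5, so 5 is optimal.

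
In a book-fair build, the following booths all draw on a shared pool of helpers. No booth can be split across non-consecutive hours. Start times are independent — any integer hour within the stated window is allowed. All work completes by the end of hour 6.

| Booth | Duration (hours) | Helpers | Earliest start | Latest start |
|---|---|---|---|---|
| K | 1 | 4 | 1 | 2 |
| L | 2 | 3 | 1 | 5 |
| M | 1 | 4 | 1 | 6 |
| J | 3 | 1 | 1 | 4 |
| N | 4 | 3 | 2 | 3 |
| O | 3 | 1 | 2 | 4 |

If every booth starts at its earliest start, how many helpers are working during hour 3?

5

At early start, hour 3 has: J, N, O.
Demand: 1 + 3 + 1 = 5.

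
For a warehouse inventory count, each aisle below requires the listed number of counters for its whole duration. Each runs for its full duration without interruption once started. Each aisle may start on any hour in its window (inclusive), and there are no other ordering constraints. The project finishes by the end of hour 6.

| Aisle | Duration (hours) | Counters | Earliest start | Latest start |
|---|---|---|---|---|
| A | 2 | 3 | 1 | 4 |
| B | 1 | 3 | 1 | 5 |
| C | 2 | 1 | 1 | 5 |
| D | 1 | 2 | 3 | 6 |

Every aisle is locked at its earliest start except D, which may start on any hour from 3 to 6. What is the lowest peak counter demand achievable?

7

D@3: h1:7  h2:4  h3:2  h4:0  h5:0  h6:0 → peak 7
D@4: h1:7  h2:4  h3:0  h4:2  h5:0  h6:0 → peak 7
D@5: h1:7  h2:4  h3:0  h4:0  h5:2  h6:0 → peak 7
D@6: h1:7  h2:4  h3:0  h4:0  h5:0  h6:2 → peak 7
Best is D@3, peak 7.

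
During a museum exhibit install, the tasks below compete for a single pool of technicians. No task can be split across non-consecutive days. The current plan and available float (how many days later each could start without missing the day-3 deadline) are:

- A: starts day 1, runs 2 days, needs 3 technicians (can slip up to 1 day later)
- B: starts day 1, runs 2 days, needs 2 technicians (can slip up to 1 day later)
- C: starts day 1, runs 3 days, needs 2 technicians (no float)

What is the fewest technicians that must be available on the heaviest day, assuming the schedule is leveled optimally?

7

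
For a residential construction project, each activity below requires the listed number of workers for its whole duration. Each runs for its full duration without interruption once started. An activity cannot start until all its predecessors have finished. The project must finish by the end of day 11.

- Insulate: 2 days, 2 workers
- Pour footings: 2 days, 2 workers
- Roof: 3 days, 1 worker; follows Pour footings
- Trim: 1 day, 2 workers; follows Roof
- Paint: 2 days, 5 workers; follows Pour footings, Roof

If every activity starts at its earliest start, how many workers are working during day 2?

4

At early start, day 2 has: Insulate, Pour footings.
Demand: 2 + 2 = 4.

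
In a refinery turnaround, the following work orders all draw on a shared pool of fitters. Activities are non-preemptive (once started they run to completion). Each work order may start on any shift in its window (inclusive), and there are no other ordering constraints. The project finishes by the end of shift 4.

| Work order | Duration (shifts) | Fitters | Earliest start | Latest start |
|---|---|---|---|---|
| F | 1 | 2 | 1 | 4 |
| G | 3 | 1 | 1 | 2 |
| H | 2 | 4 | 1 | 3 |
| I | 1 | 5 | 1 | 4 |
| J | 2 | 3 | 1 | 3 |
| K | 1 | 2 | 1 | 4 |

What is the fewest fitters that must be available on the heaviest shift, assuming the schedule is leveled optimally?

8

Early-start (F@1, G@1, H@1, I@1, J@1, K@1) gives peak 17: s1:17  s2:8  s3:1  s4:0.
Shift I→4, J→2, K→3.
Schedule F@1, G@1, H@1, I@4, J@2, K@3: s1:7  s2:8  s3:6  s4:5 — peak 8.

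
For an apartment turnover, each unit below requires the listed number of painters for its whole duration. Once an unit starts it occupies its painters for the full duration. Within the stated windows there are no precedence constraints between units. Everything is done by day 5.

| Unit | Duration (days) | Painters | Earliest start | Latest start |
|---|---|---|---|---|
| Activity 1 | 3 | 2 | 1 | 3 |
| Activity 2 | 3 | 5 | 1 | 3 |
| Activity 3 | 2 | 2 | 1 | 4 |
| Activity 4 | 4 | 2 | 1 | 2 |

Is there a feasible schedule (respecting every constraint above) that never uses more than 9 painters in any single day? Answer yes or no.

yes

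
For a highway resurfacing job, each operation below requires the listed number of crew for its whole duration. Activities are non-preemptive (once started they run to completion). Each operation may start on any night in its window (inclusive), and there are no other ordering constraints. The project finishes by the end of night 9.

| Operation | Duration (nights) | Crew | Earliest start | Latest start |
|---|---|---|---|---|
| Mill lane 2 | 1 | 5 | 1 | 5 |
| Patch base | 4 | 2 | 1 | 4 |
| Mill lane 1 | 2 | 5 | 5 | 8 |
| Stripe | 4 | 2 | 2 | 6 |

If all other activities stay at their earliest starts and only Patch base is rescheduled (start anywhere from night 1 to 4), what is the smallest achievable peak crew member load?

Patch base@1: n1:7  n2:4  n3:4  n4:4  n5:7  n6:5  n7:0  n8:0  n9:0 → peak 7
Patch base@2: n1:5  n2:4  n3:4  n4:4  n5:9  n6:5  n7:0  n8:0  n9:0 → peak 9
Patch base@3: n1:5  n2:2  n3:4  n4:4  n5:9  n6:7  n7:0  n8:0  n9:0 → peak 9
Patch base@4: n1:5  n2:2  n3:2  n4:4  n5:9  n6:7  n7:2  n8:0  n9:0 → peak 9
Best is Patch base@1, peak 7.

7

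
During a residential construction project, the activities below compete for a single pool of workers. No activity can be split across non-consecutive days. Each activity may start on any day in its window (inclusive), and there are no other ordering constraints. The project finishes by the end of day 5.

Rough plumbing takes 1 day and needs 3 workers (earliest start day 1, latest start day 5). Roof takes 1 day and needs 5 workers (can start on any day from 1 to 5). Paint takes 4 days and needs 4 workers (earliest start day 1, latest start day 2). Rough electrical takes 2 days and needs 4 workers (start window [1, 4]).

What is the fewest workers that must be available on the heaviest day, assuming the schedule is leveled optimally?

8

Early-start (Rough plumbing@1, Roof@1, Paint@1, Rough electrical@1) gives peak 16: d1:16  d2:8  d3:4  d4:4  d5:0.
Shift Paint→2, Rough electrical→2.
Schedule Rough plumbing@1, Roof@1, Paint@2, Rough electrical@2: d1:8  d2:8  d3:8  d4:4  d5:4 — peak 8.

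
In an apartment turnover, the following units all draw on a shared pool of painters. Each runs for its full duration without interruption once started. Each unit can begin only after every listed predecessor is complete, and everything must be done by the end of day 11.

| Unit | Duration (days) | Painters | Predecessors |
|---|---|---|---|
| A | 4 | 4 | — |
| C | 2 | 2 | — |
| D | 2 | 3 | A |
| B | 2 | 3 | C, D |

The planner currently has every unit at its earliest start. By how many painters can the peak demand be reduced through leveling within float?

2

Early-start peak: d1:6  d2:6  d3:4  d4:4  d5:3  d6:3  d7:3  d8:3  d9:0  d10:0  d11:0 ⇒ 6.
Leveled (A@1, C@5, D@7, B@9): d1:4  d2:4  d3:4  d4:4  d5:2  d6:2  d7:3  d8:3  d9:3  d10:3  d11:0 ⇒ 4.
Reduction 6 − 4 = 2.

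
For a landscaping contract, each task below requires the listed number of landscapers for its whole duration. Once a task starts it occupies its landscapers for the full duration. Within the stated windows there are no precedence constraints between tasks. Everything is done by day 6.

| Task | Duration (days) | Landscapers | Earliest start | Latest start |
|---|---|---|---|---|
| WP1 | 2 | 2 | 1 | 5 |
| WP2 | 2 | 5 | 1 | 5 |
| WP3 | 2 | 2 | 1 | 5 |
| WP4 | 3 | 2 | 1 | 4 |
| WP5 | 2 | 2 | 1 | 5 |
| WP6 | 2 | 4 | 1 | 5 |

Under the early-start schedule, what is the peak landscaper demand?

17

Early-start schedule: WP1@1, WP2@1, WP3@1, WP4@1, WP5@1, WP6@1.
Load per day: day 1: 17, day 2: 17, day 3: 2, day 4: 0, day 5: 0, day 6: 0.
Peak is 17.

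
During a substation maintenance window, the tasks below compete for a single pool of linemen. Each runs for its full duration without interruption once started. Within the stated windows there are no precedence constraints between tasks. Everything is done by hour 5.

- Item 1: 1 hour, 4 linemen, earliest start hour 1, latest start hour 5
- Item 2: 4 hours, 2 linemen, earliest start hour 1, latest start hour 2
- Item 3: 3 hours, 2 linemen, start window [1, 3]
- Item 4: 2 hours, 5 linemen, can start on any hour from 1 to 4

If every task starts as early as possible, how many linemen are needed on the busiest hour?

13

Early-start schedule: Item 1@1, Item 2@1, Item 3@1, Item 4@1.
Load per hour: hour 1: 13, hour 2: 9, hour 3: 4, hour 4: 2, hour 5: 0.
Peak is 13.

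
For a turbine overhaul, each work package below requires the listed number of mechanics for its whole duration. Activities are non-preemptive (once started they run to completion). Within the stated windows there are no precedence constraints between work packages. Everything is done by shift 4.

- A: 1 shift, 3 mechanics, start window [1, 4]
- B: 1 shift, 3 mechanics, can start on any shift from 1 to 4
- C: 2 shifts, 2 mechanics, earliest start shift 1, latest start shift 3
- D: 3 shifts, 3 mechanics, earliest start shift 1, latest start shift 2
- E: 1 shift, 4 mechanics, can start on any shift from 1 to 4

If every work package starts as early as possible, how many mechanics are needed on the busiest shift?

15

Early-start schedule: A@1, B@1, C@1, D@1, E@1.
Load per shift: shift 1: 15, shift 2: 5, shift 3: 3, shift 4: 0.
Peak is 15.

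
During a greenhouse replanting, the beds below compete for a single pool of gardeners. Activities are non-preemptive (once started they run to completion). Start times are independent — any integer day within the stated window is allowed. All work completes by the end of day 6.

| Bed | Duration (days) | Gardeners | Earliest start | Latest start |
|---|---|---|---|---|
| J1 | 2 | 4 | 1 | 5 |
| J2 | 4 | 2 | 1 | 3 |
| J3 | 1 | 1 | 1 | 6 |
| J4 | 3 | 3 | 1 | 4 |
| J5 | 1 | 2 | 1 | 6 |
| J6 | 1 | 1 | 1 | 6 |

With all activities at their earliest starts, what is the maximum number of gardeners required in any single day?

Early-start schedule: J1@1, J2@1, J3@1, J4@1, J5@1, J6@1.
Load per day: day 1: 13, day 2: 9, day 3: 5, day 4: 2, day 5: 0, day 6: 0.
Peak is 13.

13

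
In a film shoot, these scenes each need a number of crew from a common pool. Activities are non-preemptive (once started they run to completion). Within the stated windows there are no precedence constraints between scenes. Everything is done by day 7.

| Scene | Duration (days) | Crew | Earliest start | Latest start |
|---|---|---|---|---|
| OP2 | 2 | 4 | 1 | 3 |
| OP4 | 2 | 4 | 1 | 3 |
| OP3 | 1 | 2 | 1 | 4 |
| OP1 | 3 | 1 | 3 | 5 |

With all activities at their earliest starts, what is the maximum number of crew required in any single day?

10

Early-start schedule: OP2@1, OP4@1, OP3@1, OP1@3.
Load per day: day 1: 10, day 2: 8, day 3: 1, day 4: 1, day 5: 1, day 6: 0, day 7: 0.
Peak is 10.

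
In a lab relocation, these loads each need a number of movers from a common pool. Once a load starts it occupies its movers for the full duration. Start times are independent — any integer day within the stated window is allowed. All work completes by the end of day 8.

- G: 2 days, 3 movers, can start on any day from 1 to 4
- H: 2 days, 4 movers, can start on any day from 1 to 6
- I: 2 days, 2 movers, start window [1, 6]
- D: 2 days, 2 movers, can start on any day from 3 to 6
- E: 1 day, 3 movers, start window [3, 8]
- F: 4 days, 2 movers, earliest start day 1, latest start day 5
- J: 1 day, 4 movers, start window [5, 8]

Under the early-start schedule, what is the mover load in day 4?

At early start, day 4 has: D, F.
Demand: 2 + 2 = 4.

4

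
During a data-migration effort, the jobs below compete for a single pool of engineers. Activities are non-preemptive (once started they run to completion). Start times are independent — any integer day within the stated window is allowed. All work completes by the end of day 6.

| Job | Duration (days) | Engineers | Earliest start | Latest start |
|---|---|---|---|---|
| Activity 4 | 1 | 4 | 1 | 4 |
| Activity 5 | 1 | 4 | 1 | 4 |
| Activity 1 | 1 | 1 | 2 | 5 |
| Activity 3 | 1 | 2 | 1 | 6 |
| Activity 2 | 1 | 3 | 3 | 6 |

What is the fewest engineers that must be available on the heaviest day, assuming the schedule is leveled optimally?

4

Early-start (Activity 4@1, Activity 5@1, Activity 1@2, Activity 3@1, Activity 2@3) gives peak 10: d1:10  d2:1  d3:3  d4:0  d5:0  d6:0.
Shift Activity 5→2, Activity 1→3, Activity 3→3, Activity 2→4.
Schedule Activity 4@1, Activity 5@2, Activity 1@3, Activity 3@3, Activity 2@4: d1:4  d2:4  d3:3  d4:3  d5:0  d6:0 — peak 4.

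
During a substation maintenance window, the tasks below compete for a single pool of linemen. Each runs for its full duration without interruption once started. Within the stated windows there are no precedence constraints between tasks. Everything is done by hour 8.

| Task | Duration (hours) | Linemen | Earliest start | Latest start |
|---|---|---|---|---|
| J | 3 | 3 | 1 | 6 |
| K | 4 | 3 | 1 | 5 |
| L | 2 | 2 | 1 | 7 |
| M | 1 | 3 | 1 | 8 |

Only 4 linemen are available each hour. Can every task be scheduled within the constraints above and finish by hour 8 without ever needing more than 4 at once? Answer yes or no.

no

The minimum achievable peak is 5; 4 < 5, so no feasible schedule stays within the cap.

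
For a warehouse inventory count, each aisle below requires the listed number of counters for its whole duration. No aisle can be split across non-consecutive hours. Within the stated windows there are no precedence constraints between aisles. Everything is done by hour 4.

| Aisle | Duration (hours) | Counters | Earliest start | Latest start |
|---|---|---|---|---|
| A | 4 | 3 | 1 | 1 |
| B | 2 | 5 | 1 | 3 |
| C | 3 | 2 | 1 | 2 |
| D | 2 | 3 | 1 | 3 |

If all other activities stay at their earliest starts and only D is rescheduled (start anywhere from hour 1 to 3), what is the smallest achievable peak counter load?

10

D@1: h1:13  h2:13  h3:5  h4:3 → peak 13
D@2: h1:10  h2:13  h3:8  h4:3 → peak 13
D@3: h1:10  h2:10  h3:8  h4:6 → peak 10
Best is D@3, peak 10.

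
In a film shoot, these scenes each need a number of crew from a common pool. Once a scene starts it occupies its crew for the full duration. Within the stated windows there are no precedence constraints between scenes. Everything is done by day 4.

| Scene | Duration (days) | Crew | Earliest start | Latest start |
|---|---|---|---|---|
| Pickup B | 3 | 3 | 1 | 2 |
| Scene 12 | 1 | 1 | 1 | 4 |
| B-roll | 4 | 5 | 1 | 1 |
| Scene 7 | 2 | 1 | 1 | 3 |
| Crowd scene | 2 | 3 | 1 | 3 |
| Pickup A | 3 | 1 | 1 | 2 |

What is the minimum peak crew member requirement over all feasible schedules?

12

Early-start (Pickup B@1, Scene 12@1, B-roll@1, Scene 7@1, Crowd scene@1, Pickup A@1) gives peak 14: d1:14  d2:13  d3:9  d4:5.
Shift Crowd scene→3.
Schedule Pickup B@1, Scene 12@1, B-roll@1, Scene 7@1, Crowd scene@3, Pickup A@1: d1:11  d2:10  d3:12  d4:8 — peak 12.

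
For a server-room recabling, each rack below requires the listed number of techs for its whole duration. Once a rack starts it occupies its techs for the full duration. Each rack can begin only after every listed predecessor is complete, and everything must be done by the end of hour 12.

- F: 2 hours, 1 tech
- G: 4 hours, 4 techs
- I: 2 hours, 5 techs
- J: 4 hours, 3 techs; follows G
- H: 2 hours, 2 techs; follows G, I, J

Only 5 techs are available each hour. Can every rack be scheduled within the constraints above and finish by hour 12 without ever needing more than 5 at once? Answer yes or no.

yes

Schedule F@1, G@1, I@5, J@7, H@11: h1:5  h2:5  h3:4  h4:4  h5:5  h6:5  h7:3  h8:3  h9:3  h10:3  h11:2  h12:2 — peak 5 ≤ 5.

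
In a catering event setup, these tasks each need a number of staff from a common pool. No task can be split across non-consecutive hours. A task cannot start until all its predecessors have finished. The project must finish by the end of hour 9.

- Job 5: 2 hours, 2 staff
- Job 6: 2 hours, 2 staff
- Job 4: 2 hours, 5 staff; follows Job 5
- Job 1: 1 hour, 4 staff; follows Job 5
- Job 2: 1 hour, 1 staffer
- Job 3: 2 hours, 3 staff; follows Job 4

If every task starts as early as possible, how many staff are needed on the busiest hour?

9

Early-start schedule: Job 5@1, Job 6@1, Job 4@3, Job 1@3, Job 2@1, Job 3@5.
Load per hour: hour 1: 5, hour 2: 4, hour 3: 9, hour 4: 5, hour 5: 3, hour 6: 3, hour 7: 0, hour 8: 0, hour 9: 0.
Peak is 9.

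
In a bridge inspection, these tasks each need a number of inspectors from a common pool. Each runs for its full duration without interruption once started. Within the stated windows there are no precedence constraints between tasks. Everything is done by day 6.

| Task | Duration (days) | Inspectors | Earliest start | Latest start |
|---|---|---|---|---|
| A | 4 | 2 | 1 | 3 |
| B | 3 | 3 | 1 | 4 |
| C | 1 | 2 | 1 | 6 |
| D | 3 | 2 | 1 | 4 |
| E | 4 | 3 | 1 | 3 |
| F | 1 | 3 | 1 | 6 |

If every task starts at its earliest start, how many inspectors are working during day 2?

10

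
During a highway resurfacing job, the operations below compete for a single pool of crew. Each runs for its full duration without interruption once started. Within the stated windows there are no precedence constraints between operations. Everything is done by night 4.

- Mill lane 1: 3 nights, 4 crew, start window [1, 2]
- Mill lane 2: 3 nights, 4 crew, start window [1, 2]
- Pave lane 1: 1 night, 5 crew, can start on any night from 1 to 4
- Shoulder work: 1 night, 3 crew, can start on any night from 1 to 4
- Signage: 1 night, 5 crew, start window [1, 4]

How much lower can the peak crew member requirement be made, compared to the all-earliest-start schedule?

10

Early-start peak: n1:21  n2:8  n3:8  n4:0 ⇒ 21.
Leveled (Mill lane 1@1, Mill lane 2@1, Pave lane 1@4, Shoulder work@1, Signage@4): n1:11  n2:8  n3:8  n4:10 ⇒ 11.
Reduction 21 − 11 = 10.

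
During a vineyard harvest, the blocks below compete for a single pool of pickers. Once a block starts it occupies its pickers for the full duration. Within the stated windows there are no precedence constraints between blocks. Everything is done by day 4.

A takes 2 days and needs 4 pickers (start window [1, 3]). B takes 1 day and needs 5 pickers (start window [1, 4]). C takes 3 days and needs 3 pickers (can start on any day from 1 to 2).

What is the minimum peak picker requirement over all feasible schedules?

Early-start (A@1, B@1, C@1) gives peak 12: d1:12  d2:7  d3:3  d4:0.
Shift B→4.
Schedule A@1, B@4, C@1: d1:7  d2:7  d3:3  d4:5 — peak 7.
No arrangement of the 24 feasible schedules does better.

7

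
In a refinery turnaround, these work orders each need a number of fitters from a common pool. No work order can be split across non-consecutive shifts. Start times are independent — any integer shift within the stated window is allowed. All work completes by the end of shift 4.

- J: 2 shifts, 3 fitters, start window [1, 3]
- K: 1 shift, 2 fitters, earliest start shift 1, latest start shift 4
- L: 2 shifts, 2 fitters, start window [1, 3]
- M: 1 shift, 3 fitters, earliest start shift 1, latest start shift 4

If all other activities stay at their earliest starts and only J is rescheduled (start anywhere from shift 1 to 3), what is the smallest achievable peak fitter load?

7

J@1: s1:10  s2:5  s3:0  s4:0 → peak 10
J@2: s1:7  s2:5  s3:3  s4:0 → peak 7
J@3: s1:7  s2:2  s3:3  s4:3 → peak 7
Best is J@2, peak 7.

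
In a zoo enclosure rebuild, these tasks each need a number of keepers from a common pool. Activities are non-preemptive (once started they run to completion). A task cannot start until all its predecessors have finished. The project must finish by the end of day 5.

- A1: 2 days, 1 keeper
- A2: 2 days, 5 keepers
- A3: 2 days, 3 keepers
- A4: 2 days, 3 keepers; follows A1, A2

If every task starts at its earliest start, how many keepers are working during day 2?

9

At early start, day 2 has: A1, A2, A3.
Demand: 1 + 5 + 3 = 9.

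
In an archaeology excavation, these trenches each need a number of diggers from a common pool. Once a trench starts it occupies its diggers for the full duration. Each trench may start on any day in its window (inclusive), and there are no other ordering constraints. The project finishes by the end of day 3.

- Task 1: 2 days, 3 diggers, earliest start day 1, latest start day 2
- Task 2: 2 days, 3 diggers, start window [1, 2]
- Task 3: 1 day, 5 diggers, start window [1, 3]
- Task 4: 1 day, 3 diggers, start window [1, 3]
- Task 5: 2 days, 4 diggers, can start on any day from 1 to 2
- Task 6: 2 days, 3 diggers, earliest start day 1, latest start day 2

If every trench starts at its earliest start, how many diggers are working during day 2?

13

At early start, day 2 has: Task 1, Task 2, Task 5, Task 6.
Demand: 3 + 3 + 4 + 3 = 13.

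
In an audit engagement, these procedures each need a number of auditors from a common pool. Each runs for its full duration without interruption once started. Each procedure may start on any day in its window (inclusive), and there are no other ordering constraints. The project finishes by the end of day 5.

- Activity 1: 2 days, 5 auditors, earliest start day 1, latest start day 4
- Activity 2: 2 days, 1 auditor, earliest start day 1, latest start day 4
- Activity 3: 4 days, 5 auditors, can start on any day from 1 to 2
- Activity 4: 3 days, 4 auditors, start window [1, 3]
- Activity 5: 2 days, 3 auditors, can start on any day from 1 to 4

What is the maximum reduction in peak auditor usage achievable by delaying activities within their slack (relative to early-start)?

Early-start peak: d1:18  d2:18  d3:9  d4:5  d5:0 ⇒ 18.
Leveled (Activity 1@1, Activity 2@1, Activity 3@1, Activity 4@3, Activity 5@3): d1:11  d2:11  d3:12  d4:12  d5:4 ⇒ 12.
Reduction 18 − 12 = 6.

6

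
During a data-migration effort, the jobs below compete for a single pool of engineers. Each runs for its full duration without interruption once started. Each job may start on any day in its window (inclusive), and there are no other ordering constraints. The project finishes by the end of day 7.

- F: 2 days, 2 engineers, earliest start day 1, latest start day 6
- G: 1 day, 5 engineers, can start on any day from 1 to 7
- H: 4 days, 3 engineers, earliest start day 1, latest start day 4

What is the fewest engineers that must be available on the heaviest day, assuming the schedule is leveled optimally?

5

Early-start (F@1, G@1, H@1) gives peak 10: d1:10  d2:5  d3:3  d4:3  d5:0  d6:0  d7:0.
Shift G→3, H→4.
Schedule F@1, G@3, H@4: d1:2  d2:2  d3:5  d4:3  d5:3  d6:3  d7:3 — peak 5.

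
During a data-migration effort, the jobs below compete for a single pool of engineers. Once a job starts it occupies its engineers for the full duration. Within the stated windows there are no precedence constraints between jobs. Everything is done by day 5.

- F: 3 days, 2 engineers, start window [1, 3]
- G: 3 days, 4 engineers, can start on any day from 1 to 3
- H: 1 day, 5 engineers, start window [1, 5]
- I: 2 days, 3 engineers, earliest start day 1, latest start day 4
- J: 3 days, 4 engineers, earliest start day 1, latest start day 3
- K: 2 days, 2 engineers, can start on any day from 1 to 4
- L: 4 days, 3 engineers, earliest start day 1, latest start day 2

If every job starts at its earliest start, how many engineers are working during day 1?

23

At early start, day 1 has: F, G, H, I, J, K, L.
Demand: 2 + 4 + 5 + 3 + 4 + 2 + 3 = 23.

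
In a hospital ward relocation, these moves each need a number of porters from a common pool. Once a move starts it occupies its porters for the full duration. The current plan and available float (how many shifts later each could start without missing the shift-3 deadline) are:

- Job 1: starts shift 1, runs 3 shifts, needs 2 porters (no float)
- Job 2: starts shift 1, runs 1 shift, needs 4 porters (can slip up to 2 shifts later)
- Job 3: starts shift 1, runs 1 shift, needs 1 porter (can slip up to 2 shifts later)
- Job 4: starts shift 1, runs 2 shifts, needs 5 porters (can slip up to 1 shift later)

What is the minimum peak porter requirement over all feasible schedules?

Early-start (Job 1@1, Job 2@1, Job 3@1, Job 4@1) gives peak 12: s1:12  s2:7  s3:2.
Shift Job 4→2.
Schedule Job 1@1, Job 2@1, Job 3@1, Job 4@2: s1:7  s2:7  s3:7 — peak 7.
Total porter-shifts = 21 over 3 shifts ⇒ peak ≥ ⌈21/3⌉ = 7, so 7 is optimal.

7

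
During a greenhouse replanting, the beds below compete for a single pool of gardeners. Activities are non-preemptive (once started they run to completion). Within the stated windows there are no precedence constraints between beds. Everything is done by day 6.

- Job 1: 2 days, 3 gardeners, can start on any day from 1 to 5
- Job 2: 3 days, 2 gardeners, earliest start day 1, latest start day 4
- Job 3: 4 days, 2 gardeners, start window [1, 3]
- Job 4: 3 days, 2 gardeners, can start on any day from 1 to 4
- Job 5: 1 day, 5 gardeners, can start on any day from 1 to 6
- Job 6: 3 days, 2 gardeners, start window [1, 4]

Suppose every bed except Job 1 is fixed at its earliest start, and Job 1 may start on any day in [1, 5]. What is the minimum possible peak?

13

Job 1@1: d1:16  d2:11  d3:8  d4:2  d5:0  d6:0 → peak 16
Job 1@2: d1:13  d2:11  d3:11  d4:2  d5:0  d6:0 → peak 13
Job 1@3: d1:13  d2:8  d3:11  d4:5  d5:0  d6:0 → peak 13
Job 1@4: d1:13  d2:8  d3:8  d4:5  d5:3  d6:0 → peak 13
Job 1@5: d1:13  d2:8  d3:8  d4:2  d5:3  d6:3 → peak 13
Best is Job 1@2, peak 13.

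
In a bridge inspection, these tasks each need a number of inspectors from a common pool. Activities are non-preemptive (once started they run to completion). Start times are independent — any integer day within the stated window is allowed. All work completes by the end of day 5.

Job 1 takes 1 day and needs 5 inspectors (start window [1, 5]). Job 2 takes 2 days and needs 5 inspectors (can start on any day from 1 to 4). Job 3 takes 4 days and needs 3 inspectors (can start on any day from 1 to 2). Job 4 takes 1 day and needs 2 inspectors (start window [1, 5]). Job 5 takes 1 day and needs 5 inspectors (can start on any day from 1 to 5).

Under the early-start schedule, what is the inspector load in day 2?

At early start, day 2 has: Job 2, Job 3.
Demand: 5 + 3 = 8.

8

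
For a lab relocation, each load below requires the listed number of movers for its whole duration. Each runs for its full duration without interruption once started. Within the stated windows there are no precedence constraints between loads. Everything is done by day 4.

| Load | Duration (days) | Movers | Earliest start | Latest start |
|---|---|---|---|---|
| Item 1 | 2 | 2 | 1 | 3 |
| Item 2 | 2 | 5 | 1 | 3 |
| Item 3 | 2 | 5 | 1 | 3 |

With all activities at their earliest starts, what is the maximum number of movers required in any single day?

12

Early-start schedule: Item 1@1, Item 2@1, Item 3@1.
Load per day: day 1: 12, day 2: 12, day 3: 0, day 4: 0.
Peak is 12.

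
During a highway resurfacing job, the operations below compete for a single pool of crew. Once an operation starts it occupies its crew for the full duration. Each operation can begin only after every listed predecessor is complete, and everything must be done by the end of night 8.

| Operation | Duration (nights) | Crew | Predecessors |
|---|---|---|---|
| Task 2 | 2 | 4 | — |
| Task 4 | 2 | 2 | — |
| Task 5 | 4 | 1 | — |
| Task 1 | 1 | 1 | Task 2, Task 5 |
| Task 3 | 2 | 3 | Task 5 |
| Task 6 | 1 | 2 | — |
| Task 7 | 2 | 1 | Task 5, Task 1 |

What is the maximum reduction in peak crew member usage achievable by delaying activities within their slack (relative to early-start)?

Early-start peak: n1:9  n2:7  n3:1  n4:1  n5:4  n6:4  n7:1  n8:0 ⇒ 9.
Leveled (Task 2@1, Task 4@3, Task 5@1, Task 1@5, Task 3@5, Task 6@3, Task 7@6): n1:5  n2:5  n3:5  n4:3  n5:4  n6:4  n7:1  n8:0 ⇒ 5.
Reduction 9 − 5 = 4.

4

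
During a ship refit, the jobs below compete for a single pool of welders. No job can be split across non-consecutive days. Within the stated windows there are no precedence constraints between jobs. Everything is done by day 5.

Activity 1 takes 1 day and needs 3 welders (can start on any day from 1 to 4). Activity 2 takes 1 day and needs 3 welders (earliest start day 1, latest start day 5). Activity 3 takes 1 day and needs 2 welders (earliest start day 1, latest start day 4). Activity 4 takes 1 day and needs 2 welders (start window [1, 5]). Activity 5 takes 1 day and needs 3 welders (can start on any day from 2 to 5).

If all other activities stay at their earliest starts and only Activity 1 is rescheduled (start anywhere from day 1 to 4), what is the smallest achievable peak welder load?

7

Activity 1@1: d1:10  d2:3  d3:0  d4:0  d5:0 → peak 10
Activity 1@2: d1:7  d2:6  d3:0  d4:0  d5:0 → peak 7
Activity 1@3: d1:7  d2:3  d3:3  d4:0  d5:0 → peak 7
Activity 1@4: d1:7  d2:3  d3:0  d4:3  d5:0 → peak 7
Best is Activity 1@2, peak 7.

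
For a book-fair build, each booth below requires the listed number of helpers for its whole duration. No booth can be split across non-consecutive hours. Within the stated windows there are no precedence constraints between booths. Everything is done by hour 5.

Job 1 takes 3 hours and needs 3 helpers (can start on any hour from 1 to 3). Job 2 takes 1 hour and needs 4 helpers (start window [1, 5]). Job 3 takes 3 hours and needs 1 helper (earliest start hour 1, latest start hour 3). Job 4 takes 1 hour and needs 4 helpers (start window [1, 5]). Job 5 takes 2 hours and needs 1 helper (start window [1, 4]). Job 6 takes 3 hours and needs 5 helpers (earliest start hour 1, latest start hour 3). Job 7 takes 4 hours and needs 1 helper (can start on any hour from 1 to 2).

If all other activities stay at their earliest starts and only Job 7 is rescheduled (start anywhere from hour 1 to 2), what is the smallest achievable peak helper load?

18

Job 7@1: h1:19  h2:11  h3:10  h4:1  h5:0 → peak 19
Job 7@2: h1:18  h2:11  h3:10  h4:1  h5:1 → peak 18
Best is Job 7@2, peak 18.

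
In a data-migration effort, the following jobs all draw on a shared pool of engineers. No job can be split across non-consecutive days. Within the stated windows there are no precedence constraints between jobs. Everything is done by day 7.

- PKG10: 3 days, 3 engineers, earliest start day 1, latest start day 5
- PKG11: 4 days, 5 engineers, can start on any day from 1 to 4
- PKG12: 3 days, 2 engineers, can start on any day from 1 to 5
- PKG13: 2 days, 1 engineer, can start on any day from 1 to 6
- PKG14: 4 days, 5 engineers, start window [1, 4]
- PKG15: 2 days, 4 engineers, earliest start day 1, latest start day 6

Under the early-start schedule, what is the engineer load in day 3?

At early start, day 3 has: PKG10, PKG11, PKG12, PKG14.
Demand: 3 + 5 + 2 + 5 = 15.

15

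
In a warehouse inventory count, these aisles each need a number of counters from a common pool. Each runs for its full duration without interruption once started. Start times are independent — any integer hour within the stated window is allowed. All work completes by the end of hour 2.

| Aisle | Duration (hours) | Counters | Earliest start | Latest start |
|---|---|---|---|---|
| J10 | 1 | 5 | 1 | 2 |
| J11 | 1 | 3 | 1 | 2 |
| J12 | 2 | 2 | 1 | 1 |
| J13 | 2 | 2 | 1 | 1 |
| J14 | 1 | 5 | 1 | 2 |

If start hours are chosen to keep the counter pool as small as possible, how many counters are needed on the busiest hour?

Early-start (J10@1, J11@1, J12@1, J13@1, J14@1) gives peak 17: h1:17  h2:4.
Shift J14→2.
Schedule J10@1, J11@1, J12@1, J13@1, J14@2: h1:12  h2:9 — peak 12.
No arrangement of the 8 feasible schedules does better.

12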